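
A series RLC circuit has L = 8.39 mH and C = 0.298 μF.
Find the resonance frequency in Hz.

Step 1 — Resonance condition Im(Z)=0 gives ω₀ = 1/√(LC).
Step 2 — ω₀ = 1/√(0.00839·2.98e-07) = 2e+04 rad/s.
Step 3 — f₀ = ω₀/(2π) = 3183 Hz.

f₀ = 3183 Hz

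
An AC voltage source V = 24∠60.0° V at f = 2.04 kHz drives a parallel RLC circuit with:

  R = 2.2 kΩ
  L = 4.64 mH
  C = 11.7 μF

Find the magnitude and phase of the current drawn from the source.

Step 1 — Angular frequency: ω = 2π·f = 2π·2040 = 1.282e+04 rad/s.
Step 2 — Component impedances:
  R: Z = R = 2200 Ω
  L: Z = jωL = j·1.282e+04·0.00464 = 0 + j59.47 Ω
  C: Z = 1/(jωC) = -j/(ω·C) = 0 - j6.668 Ω
Step 3 — Parallel combination: 1/Z_total = 1/R + 1/L + 1/C; Z_total = 0.02564 - j7.51 Ω = 7.51∠-89.8° Ω.
Step 4 — Source phasor: V = 24∠60.0° V = 12 + j20.78 V.
Step 5 — Ohm's law: I = V / Z_total = (12 + j20.78) / (0.02564 - j7.51) = -2.762 + j1.607 A.
Step 6 — Convert to polar: |I| = 3.196 A, ∠I = 149.8°.

I = 3.196∠149.8° A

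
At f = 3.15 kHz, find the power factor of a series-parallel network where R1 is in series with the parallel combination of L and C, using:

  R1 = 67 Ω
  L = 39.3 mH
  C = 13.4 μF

Step 1 — Angular frequency: ω = 2π·f = 2π·3150 = 1.979e+04 rad/s.
Step 2 — Component impedances:
  R1: Z = R = 67 Ω
  L: Z = jωL = j·1.979e+04·0.0393 = 0 + j777.8 Ω
  C: Z = 1/(jωC) = -j/(ω·C) = 0 - j3.771 Ω
Step 3 — Parallel branch: L || C = 1/(1/L + 1/C) = 0 - j3.789 Ω.
Step 4 — Series with R1: Z_total = R1 + (L || C) = 67 - j3.789 Ω = 67.11∠-3.2° Ω.
Step 5 — Power factor: PF = cos(φ) = Re(Z)/|Z| = 67/67.11 = 0.9984.
Step 6 — Type: Im(Z) = -3.789 ⇒ leading (phase φ = -3.2°).

PF = 0.9984 (leading, φ = -3.2°)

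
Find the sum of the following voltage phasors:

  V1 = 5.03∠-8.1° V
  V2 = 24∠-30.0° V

Step 1 — Convert each phasor to rectangular form:
  V1 = 5.03·(cos(-8.1°) + j·sin(-8.1°)) = 4.98 - j0.7087 V
  V2 = 24·(cos(-30.0°) + j·sin(-30.0°)) = 20.78 - j12 V
Step 2 — Sum components: V_total = 25.76 - j12.71 V.
Step 3 — Convert to polar: |V_total| = 28.73 V, ∠V_total = -26.3°.

V_total = 28.73∠-26.3° V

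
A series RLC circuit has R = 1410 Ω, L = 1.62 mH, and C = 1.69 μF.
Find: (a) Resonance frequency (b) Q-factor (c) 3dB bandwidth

Step 1 — Resonance: ω₀ = 1/√(LC) = 1/√(0.00162·1.69e-06) = 1.911e+04 rad/s.
Step 2 — f₀ = ω₀/(2π) = 3042 Hz.
Step 3 — Series Q: Q = ω₀L/R = 1.911e+04·0.00162/1410 = 0.02196.
Step 4 — Bandwidth: Δω = ω₀/Q = 8.704e+05 rad/s; BW = Δω/(2π) = 1.385e+05 Hz.

(a) f₀ = 3042 Hz  (b) Q = 0.02196  (c) BW = 1.385e+05 Hz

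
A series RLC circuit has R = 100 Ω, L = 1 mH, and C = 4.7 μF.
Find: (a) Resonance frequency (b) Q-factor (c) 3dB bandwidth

Step 1 — Resonance condition Im(Z)=0 gives ω₀ = 1/√(LC).
Step 2 — ω₀ = 1/√(0.001·4.7e-06) = 1.459e+04 rad/s.
Step 3 — f₀ = ω₀/(2π) = 2322 Hz.
Step 4 — Series Q: Q = ω₀L/R = 1.459e+04·0.001/100 = 0.1459.
Step 5 — 3dB bandwidth: Δω = ω₀/Q = 1e+05 rad/s; BW = Δω/(2π) = 1.592e+04 Hz.

(a) f₀ = 2322 Hz  (b) Q = 0.1459  (c) BW = 1.592e+04 Hz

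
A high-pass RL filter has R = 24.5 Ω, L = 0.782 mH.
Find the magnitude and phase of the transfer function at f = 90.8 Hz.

Step 1 — Angular frequency: ω = 2π·90.8 = 570.5 rad/s.
Step 2 — Transfer function: H(jω) = jωL/(R + jωL).
Step 3 — Numerator jωL = j·0.4461; denominator R + jωL = 24.5 + j0.4461.
Step 4 — H = 0.0003315 + j0.0182.
Step 5 — Magnitude: |H| = 0.01821 (-34.8 dB); phase: φ = 89.0°.

|H| = 0.01821 (-34.8 dB), φ = 89.0°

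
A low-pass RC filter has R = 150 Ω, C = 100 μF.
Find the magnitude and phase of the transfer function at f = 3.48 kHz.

Step 1 — Angular frequency: ω = 2π·3480 = 2.187e+04 rad/s.
Step 2 — Transfer function: H(jω) = 1/(1 + jωRC).
Step 3 — Denominator: 1 + jωRC = 1 + j·2.187e+04·150·0.0001 = 1 + j328.
Step 4 — H = 9.296e-06 - j0.003049.
Step 5 — Magnitude: |H| = 0.003049 (-50.3 dB); phase: φ = -89.8°.

|H| = 0.003049 (-50.3 dB), φ = -89.8°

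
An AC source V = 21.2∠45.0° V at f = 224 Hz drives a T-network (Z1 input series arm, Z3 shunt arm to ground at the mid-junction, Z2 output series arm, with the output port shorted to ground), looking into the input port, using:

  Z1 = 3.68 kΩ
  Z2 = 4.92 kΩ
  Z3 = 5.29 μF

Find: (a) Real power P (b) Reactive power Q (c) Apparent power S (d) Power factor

Step 1 — Angular frequency: ω = 2π·f = 2π·224 = 1407 rad/s.
Step 2 — Component impedances:
  Z1: Z = R = 3680 Ω
  Z2: Z = R = 4920 Ω
  Z3: Z = 1/(jωC) = -j/(ω·C) = 0 - j134.3 Ω
Step 3 — With the output port shorted to ground, the output series arm Z2 runs from the junction to ground; the shunt arm Z3 also runs from the junction to ground. They appear in parallel: Z3 || Z2 = 3.664 - j134.2 Ω.
Step 4 — Series with input arm Z1: Z_in = Z1 + (Z3 || Z2) = 3684 - j134.2 Ω = 3686∠-2.1° Ω.
Step 5 — Source phasor: V = 21.2∠45.0° V = 14.99 + j14.99 V.
Step 6 — Current: I = V / Z = 0.003916 + j0.004212 A = 0.005751∠47.1° A.
Step 7 — Complex power: S = V·I* = 0.1218 - j0.004439 VA.
Step 8 — Real power: P = Re(S) = 0.1218 W.
Step 9 — Reactive power: Q = Im(S) = -0.004439 VAR.
Step 10 — Apparent power: |S| = 0.1219 VA.
Step 11 — Power factor: PF = P/|S| = 0.9993 (leading).

(a) P = 0.1218 W  (b) Q = -0.004439 VAR  (c) S = 0.1219 VA  (d) PF = 0.9993 (leading)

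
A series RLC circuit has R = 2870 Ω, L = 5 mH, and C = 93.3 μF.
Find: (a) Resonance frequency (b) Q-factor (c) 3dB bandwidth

Step 1 — Resonance: ω₀ = 1/√(LC) = 1/√(0.005·9.33e-05) = 1464 rad/s.
Step 2 — f₀ = ω₀/(2π) = 233 Hz.
Step 3 — Series Q: Q = ω₀L/R = 1464·0.005/2870 = 0.002551.
Step 4 — Bandwidth: Δω = ω₀/Q = 5.74e+05 rad/s; BW = Δω/(2π) = 9.135e+04 Hz.

(a) f₀ = 233 Hz  (b) Q = 0.002551  (c) BW = 9.135e+04 Hz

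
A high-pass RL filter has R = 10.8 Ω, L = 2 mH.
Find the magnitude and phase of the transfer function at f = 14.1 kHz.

Step 1 — Angular frequency: ω = 2π·1.41e+04 = 8.859e+04 rad/s.
Step 2 — Transfer function: H(jω) = jωL/(R + jωL).
Step 3 — Numerator jωL = j·177.2; denominator R + jωL = 10.8 + j177.2.
Step 4 — H = 0.9963 + j0.06073.
Step 5 — Magnitude: |H| = 0.9981 (-0.0 dB); phase: φ = 3.5°.

|H| = 0.9981 (-0.0 dB), φ = 3.5°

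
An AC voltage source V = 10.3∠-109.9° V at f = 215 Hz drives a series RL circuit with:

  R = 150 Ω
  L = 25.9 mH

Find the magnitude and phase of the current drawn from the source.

Step 1 — Angular frequency: ω = 2π·f = 2π·215 = 1351 rad/s.
Step 2 — Component impedances:
  R: Z = R = 150 Ω
  L: Z = jωL = j·1351·0.0259 = 0 + j34.99 Ω
Step 3 — Series combination: Z_total = R + L = 150 + j34.99 Ω = 154∠13.1° Ω.
Step 4 — Source phasor: V = 10.3∠-109.9° V = -3.506 - j9.685 V.
Step 5 — Ohm's law: I = V / Z_total = (-3.506 - j9.685) / (150 + j34.99) = -0.03645 - j0.05606 A.
Step 6 — Convert to polar: |I| = 0.06687 A, ∠I = -123.0°.

I = 0.06687∠-123.0° A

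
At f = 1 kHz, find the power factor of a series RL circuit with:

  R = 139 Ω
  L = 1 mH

Step 1 — Angular frequency: ω = 2π·f = 2π·1000 = 6283 rad/s.
Step 2 — Component impedances:
  R: Z = R = 139 Ω
  L: Z = jωL = j·6283·0.001 = 0 + j6.283 Ω
Step 3 — Series combination: Z_total = R + L = 139 + j6.283 Ω = 139.1∠2.6° Ω.
Step 4 — Power factor: PF = cos(φ) = Re(Z)/|Z| = 139/139.14 = 0.999.
Step 5 — Type: Im(Z) = 6.283 ⇒ lagging (phase φ = 2.6°).

PF = 0.999 (lagging, φ = 2.6°)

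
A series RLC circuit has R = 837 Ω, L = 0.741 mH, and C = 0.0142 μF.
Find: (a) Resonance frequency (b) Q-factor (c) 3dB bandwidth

Step 1 — Resonance: ω₀ = 1/√(LC) = 1/√(0.000741·1.42e-08) = 3.083e+05 rad/s.
Step 2 — f₀ = ω₀/(2π) = 4.906e+04 Hz.
Step 3 — Series Q: Q = ω₀L/R = 3.083e+05·0.000741/837 = 0.2729.
Step 4 — Bandwidth: Δω = ω₀/Q = 1.13e+06 rad/s; BW = Δω/(2π) = 1.798e+05 Hz.

(a) f₀ = 4.906e+04 Hz  (b) Q = 0.2729  (c) BW = 1.798e+05 Hz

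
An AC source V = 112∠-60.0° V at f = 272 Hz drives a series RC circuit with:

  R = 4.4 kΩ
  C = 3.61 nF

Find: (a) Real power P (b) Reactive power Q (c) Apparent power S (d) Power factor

Step 1 — Angular frequency: ω = 2π·f = 2π·272 = 1709 rad/s.
Step 2 — Component impedances:
  R: Z = R = 4400 Ω
  C: Z = 1/(jωC) = -j/(ω·C) = 0 - j1.621e+05 Ω
Step 3 — Series combination: Z_total = R + C = 4400 - j1.621e+05 Ω = 1.621e+05∠-88.4° Ω.
Step 4 — Source phasor: V = 112∠-60.0° V = 56 - j96.99 V.
Step 5 — Current: I = V / Z = 0.0006073 + j0.000329 A = 0.0006907∠28.4° A.
Step 6 — Complex power: S = V·I* = 0.002099 - j0.07733 VA.
Step 7 — Real power: P = Re(S) = 0.002099 W.
Step 8 — Reactive power: Q = Im(S) = -0.07733 VAR.
Step 9 — Apparent power: |S| = 0.07736 VA.
Step 10 — Power factor: PF = P/|S| = 0.02714 (leading).

(a) P = 0.002099 W  (b) Q = -0.07733 VAR  (c) S = 0.07736 VA  (d) PF = 0.02714 (leading)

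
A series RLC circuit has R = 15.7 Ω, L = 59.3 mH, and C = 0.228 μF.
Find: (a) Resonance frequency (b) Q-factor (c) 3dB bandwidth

Step 1 — Resonance: ω₀ = 1/√(LC) = 1/√(0.0593·2.28e-07) = 8600 rad/s.
Step 2 — f₀ = ω₀/(2π) = 1369 Hz.
Step 3 — Series Q: Q = ω₀L/R = 8600·0.0593/15.7 = 32.48.
Step 4 — Bandwidth: Δω = ω₀/Q = 264.8 rad/s; BW = Δω/(2π) = 42.14 Hz.

(a) f₀ = 1369 Hz  (b) Q = 32.48  (c) BW = 42.14 Hz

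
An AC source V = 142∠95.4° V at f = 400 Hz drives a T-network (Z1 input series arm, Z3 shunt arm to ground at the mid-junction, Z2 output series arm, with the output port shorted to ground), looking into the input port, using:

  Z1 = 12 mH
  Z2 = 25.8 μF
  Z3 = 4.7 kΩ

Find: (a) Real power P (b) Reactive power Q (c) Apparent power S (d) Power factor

Step 1 — Angular frequency: ω = 2π·f = 2π·400 = 2513 rad/s.
Step 2 — Component impedances:
  Z1: Z = jωL = j·2513·0.012 = 0 + j30.16 Ω
  Z2: Z = 1/(jωC) = -j/(ω·C) = 0 - j15.42 Ω
  Z3: Z = R = 4700 Ω
Step 3 — With the output port shorted to ground, the output series arm Z2 runs from the junction to ground; the shunt arm Z3 also runs from the junction to ground. They appear in parallel: Z3 || Z2 = 0.0506 - j15.42 Ω.
Step 4 — Series with input arm Z1: Z_in = Z1 + (Z3 || Z2) = 0.0506 + j14.74 Ω = 14.74∠89.8° Ω.
Step 5 — Source phasor: V = 142∠95.4° V = -13.36 + j141.4 V.
Step 6 — Current: I = V / Z = 9.589 + j0.9397 A = 9.635∠5.6° A.
Step 7 — Complex power: S = V·I* = 4.698 + j1368 VA.
Step 8 — Real power: P = Re(S) = 4.698 W.
Step 9 — Reactive power: Q = Im(S) = 1368 VAR.
Step 10 — Apparent power: |S| = 1368 VA.
Step 11 — Power factor: PF = P/|S| = 0.003434 (lagging).

(a) P = 4.698 W  (b) Q = 1368 VAR  (c) S = 1368 VA  (d) PF = 0.003434 (lagging)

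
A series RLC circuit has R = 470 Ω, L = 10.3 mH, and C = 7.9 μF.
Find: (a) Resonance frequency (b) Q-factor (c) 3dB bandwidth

Step 1 — Resonance condition Im(Z)=0 gives ω₀ = 1/√(LC).
Step 2 — ω₀ = 1/√(0.0103·7.9e-06) = 3506 rad/s.
Step 3 — f₀ = ω₀/(2π) = 557.9 Hz.
Step 4 — Series Q: Q = ω₀L/R = 3506·0.0103/470 = 0.07683.
Step 5 — 3dB bandwidth: Δω = ω₀/Q = 4.563e+04 rad/s; BW = Δω/(2π) = 7262 Hz.

(a) f₀ = 557.9 Hz  (b) Q = 0.07683  (c) BW = 7262 Hz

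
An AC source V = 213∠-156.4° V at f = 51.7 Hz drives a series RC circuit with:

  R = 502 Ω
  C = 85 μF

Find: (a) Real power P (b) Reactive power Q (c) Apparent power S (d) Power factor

Step 1 — Angular frequency: ω = 2π·f = 2π·51.7 = 324.8 rad/s.
Step 2 — Component impedances:
  R: Z = R = 502 Ω
  C: Z = 1/(jωC) = -j/(ω·C) = 0 - j36.22 Ω
Step 3 — Series combination: Z_total = R + C = 502 - j36.22 Ω = 503.3∠-4.1° Ω.
Step 4 — Source phasor: V = 213∠-156.4° V = -195.2 - j85.27 V.
Step 5 — Current: I = V / Z = -0.3746 - j0.1969 A = 0.4232∠-152.3° A.
Step 6 — Complex power: S = V·I* = 89.91 - j6.486 VA.
Step 7 — Real power: P = Re(S) = 89.91 W.
Step 8 — Reactive power: Q = Im(S) = -6.486 VAR.
Step 9 — Apparent power: |S| = 90.14 VA.
Step 10 — Power factor: PF = P/|S| = 0.9974 (leading).

(a) P = 89.91 W  (b) Q = -6.486 VAR  (c) S = 90.14 VA  (d) PF = 0.9974 (leading)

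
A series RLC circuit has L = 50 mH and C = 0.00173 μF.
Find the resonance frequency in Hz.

Step 1 — Resonance condition Im(Z)=0 gives ω₀ = 1/√(LC).
Step 2 — ω₀ = 1/√(0.05·1.73e-09) = 1.075e+05 rad/s.
Step 3 — f₀ = ω₀/(2π) = 1.711e+04 Hz.

f₀ = 1.711e+04 Hz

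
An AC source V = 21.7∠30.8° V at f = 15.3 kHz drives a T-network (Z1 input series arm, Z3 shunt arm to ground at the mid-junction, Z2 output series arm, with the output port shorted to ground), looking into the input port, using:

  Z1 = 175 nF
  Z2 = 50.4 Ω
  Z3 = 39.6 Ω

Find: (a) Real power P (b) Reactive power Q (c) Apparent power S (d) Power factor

Step 1 — Angular frequency: ω = 2π·f = 2π·1.53e+04 = 9.613e+04 rad/s.
Step 2 — Component impedances:
  Z1: Z = 1/(jωC) = -j/(ω·C) = 0 - j59.44 Ω
  Z2: Z = R = 50.4 Ω
  Z3: Z = R = 39.6 Ω
Step 3 — With the output port shorted to ground, the output series arm Z2 runs from the junction to ground; the shunt arm Z3 also runs from the junction to ground. They appear in parallel: Z3 || Z2 = 22.18 Ω.
Step 4 — Series with input arm Z1: Z_in = Z1 + (Z3 || Z2) = 22.18 - j59.44 Ω = 63.44∠-69.5° Ω.
Step 5 — Source phasor: V = 21.7∠30.8° V = 18.64 + j11.11 V.
Step 6 — Current: I = V / Z = -0.0614 + j0.3365 A = 0.342∠100.3° A.
Step 7 — Complex power: S = V·I* = 2.594 - j6.954 VA.
Step 8 — Real power: P = Re(S) = 2.594 W.
Step 9 — Reactive power: Q = Im(S) = -6.954 VAR.
Step 10 — Apparent power: |S| = 7.422 VA.
Step 11 — Power factor: PF = P/|S| = 0.3495 (leading).

(a) P = 2.594 W  (b) Q = -6.954 VAR  (c) S = 7.422 VA  (d) PF = 0.3495 (leading)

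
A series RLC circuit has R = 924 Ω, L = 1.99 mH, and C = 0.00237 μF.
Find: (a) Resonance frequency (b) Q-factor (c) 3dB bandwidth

Step 1 — Resonance: ω₀ = 1/√(LC) = 1/√(0.00199·2.37e-09) = 4.605e+05 rad/s.
Step 2 — f₀ = ω₀/(2π) = 7.329e+04 Hz.
Step 3 — Series Q: Q = ω₀L/R = 4.605e+05·0.00199/924 = 0.9917.
Step 4 — Bandwidth: Δω = ω₀/Q = 4.643e+05 rad/s; BW = Δω/(2π) = 7.39e+04 Hz.

(a) f₀ = 7.329e+04 Hz  (b) Q = 0.9917  (c) BW = 7.39e+04 Hz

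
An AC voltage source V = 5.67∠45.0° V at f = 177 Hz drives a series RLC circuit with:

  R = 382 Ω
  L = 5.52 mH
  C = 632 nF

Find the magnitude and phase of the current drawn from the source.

Step 1 — Angular frequency: ω = 2π·f = 2π·177 = 1112 rad/s.
Step 2 — Component impedances:
  R: Z = R = 382 Ω
  L: Z = jωL = j·1112·0.00552 = 0 + j6.139 Ω
  C: Z = 1/(jωC) = -j/(ω·C) = 0 - j1423 Ω
Step 3 — Series combination: Z_total = R + L + C = 382 - j1417 Ω = 1467∠-74.9° Ω.
Step 4 — Source phasor: V = 5.67∠45.0° V = 4.009 + j4.009 V.
Step 5 — Ohm's law: I = V / Z_total = (4.009 + j4.009) / (382 - j1417) = -0.001927 + j0.00335 A.
Step 6 — Convert to polar: |I| = 0.003864 A, ∠I = 119.9°.

I = 0.003864∠119.9° A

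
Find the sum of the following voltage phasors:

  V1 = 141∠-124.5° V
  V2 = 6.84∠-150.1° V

Step 1 — Convert each phasor to rectangular form:
  V1 = 141·(cos(-124.5°) + j·sin(-124.5°)) = -79.86 - j116.2 V
  V2 = 6.84·(cos(-150.1°) + j·sin(-150.1°)) = -5.93 - j3.41 V
Step 2 — Sum components: V_total = -85.79 - j119.6 V.
Step 3 — Convert to polar: |V_total| = 147.2 V, ∠V_total = -125.7°.

V_total = 147.2∠-125.7° V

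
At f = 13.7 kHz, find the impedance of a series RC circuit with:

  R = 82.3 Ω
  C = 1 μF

Step 1 — Angular frequency: ω = 2π·f = 2π·1.37e+04 = 8.608e+04 rad/s.
Step 2 — Component impedances:
  R: Z = R = 82.3 Ω
  C: Z = 1/(jωC) = -j/(ω·C) = 0 - j11.62 Ω
Step 3 — Series combination: Z_total = R + C = 82.3 - j11.62 Ω = 83.12∠-8.0° Ω.

Z = 82.3 - j11.62 Ω = 83.12∠-8.0° Ω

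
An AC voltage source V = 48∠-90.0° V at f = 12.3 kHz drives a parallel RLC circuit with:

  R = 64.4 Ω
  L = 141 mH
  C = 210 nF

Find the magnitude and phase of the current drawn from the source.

Step 1 — Angular frequency: ω = 2π·f = 2π·1.23e+04 = 7.728e+04 rad/s.
Step 2 — Component impedances:
  R: Z = R = 64.4 Ω
  L: Z = jωL = j·7.728e+04·0.141 = 0 + j1.09e+04 Ω
  C: Z = 1/(jωC) = -j/(ω·C) = 0 - j61.62 Ω
Step 3 — Parallel combination: 1/Z_total = 1/R + 1/L + 1/C; Z_total = 30.96 - j32.18 Ω = 44.65∠-46.1° Ω.
Step 4 — Source phasor: V = 48∠-90.0° V = 0 - j48 V.
Step 5 — Ohm's law: I = V / Z_total = (0 - j48) / (30.96 - j32.18) = 0.7746 - j0.7453 A.
Step 6 — Convert to polar: |I| = 1.075 A, ∠I = -43.9°.

I = 1.075∠-43.9° A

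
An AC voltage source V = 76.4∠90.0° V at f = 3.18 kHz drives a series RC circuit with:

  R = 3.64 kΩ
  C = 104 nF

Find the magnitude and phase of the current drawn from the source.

Step 1 — Angular frequency: ω = 2π·f = 2π·3180 = 1.998e+04 rad/s.
Step 2 — Component impedances:
  R: Z = R = 3640 Ω
  C: Z = 1/(jωC) = -j/(ω·C) = 0 - j481.2 Ω
Step 3 — Series combination: Z_total = R + C = 3640 - j481.2 Ω = 3672∠-7.5° Ω.
Step 4 — Source phasor: V = 76.4∠90.0° V = 0 + j76.4 V.
Step 5 — Ohm's law: I = V / Z_total = (0 + j76.4) / (3640 - j481.2) = -0.002727 + j0.02063 A.
Step 6 — Convert to polar: |I| = 0.02081 A, ∠I = 97.5°.

I = 0.02081∠97.5° A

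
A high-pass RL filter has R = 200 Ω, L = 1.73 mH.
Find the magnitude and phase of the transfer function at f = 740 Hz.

Step 1 — Angular frequency: ω = 2π·740 = 4650 rad/s.
Step 2 — Transfer function: H(jω) = jωL/(R + jωL).
Step 3 — Numerator jωL = j·8.044; denominator R + jωL = 200 + j8.044.
Step 4 — H = 0.001615 + j0.04015.
Step 5 — Magnitude: |H| = 0.04019 (-27.9 dB); phase: φ = 87.7°.

|H| = 0.04019 (-27.9 dB), φ = 87.7°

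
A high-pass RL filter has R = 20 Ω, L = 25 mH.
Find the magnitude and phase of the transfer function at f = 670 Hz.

Step 1 — Angular frequency: ω = 2π·670 = 4210 rad/s.
Step 2 — Transfer function: H(jω) = jωL/(R + jωL).
Step 3 — Numerator jωL = j·105.2; denominator R + jωL = 20 + j105.2.
Step 4 — H = 0.9651 + j0.1834.
Step 5 — Magnitude: |H| = 0.9824 (-0.2 dB); phase: φ = 10.8°.

|H| = 0.9824 (-0.2 dB), φ = 10.8°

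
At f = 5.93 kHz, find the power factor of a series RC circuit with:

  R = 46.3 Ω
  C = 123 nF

Step 1 — Angular frequency: ω = 2π·f = 2π·5930 = 3.726e+04 rad/s.
Step 2 — Component impedances:
  R: Z = R = 46.3 Ω
  C: Z = 1/(jωC) = -j/(ω·C) = 0 - j218.2 Ω
Step 3 — Series combination: Z_total = R + C = 46.3 - j218.2 Ω = 223.1∠-78.0° Ω.
Step 4 — Power factor: PF = cos(φ) = Re(Z)/|Z| = 46.3/223.06 = 0.2076.
Step 5 — Type: Im(Z) = -218.2 ⇒ leading (phase φ = -78.0°).

PF = 0.2076 (leading, φ = -78.0°)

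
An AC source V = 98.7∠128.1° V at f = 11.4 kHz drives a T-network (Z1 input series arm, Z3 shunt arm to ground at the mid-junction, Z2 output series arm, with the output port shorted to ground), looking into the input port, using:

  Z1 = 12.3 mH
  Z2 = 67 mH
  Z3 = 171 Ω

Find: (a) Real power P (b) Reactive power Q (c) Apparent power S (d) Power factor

Step 1 — Angular frequency: ω = 2π·f = 2π·1.14e+04 = 7.163e+04 rad/s.
Step 2 — Component impedances:
  Z1: Z = jωL = j·7.163e+04·0.0123 = 0 + j881 Ω
  Z2: Z = jωL = j·7.163e+04·0.067 = 0 + j4799 Ω
  Z3: Z = R = 171 Ω
Step 3 — With the output port shorted to ground, the output series arm Z2 runs from the junction to ground; the shunt arm Z3 also runs from the junction to ground. They appear in parallel: Z3 || Z2 = 170.8 + j6.085 Ω.
Step 4 — Series with input arm Z1: Z_in = Z1 + (Z3 || Z2) = 170.8 + j887.1 Ω = 903.4∠79.1° Ω.
Step 5 — Source phasor: V = 98.7∠128.1° V = -60.9 + j77.67 V.
Step 6 — Current: I = V / Z = 0.07168 + j0.08245 A = 0.1093∠49.0° A.
Step 7 — Complex power: S = V·I* = 2.039 + j10.59 VA.
Step 8 — Real power: P = Re(S) = 2.039 W.
Step 9 — Reactive power: Q = Im(S) = 10.59 VAR.
Step 10 — Apparent power: |S| = 10.78 VA.
Step 11 — Power factor: PF = P/|S| = 0.189 (lagging).

(a) P = 2.039 W  (b) Q = 10.59 VAR  (c) S = 10.78 VA  (d) PF = 0.189 (lagging)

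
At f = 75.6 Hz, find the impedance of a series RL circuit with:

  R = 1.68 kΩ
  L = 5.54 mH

Step 1 — Angular frequency: ω = 2π·f = 2π·75.6 = 475 rad/s.
Step 2 — Component impedances:
  R: Z = R = 1680 Ω
  L: Z = jωL = j·475·0.00554 = 0 + j2.632 Ω
Step 3 — Series combination: Z_total = R + L = 1680 + j2.632 Ω = 1680∠0.1° Ω.

Z = 1680 + j2.632 Ω = 1680∠0.1° Ω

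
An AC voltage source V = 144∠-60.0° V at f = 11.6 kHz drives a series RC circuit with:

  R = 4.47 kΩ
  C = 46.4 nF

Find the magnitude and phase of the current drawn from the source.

Step 1 — Angular frequency: ω = 2π·f = 2π·1.16e+04 = 7.288e+04 rad/s.
Step 2 — Component impedances:
  R: Z = R = 4470 Ω
  C: Z = 1/(jωC) = -j/(ω·C) = 0 - j295.7 Ω
Step 3 — Series combination: Z_total = R + C = 4470 - j295.7 Ω = 4480∠-3.8° Ω.
Step 4 — Source phasor: V = 144∠-60.0° V = 72 - j124.7 V.
Step 5 — Ohm's law: I = V / Z_total = (72 - j124.7) / (4470 - j295.7) = 0.01787 - j0.02672 A.
Step 6 — Convert to polar: |I| = 0.03214 A, ∠I = -56.2°.

I = 0.03214∠-56.2° A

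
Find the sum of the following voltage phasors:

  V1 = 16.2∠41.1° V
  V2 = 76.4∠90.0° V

Step 1 — Convert each phasor to rectangular form:
  V1 = 16.2·(cos(41.1°) + j·sin(41.1°)) = 12.21 + j10.65 V
  V2 = 76.4·(cos(90.0°) + j·sin(90.0°)) = 0 + j76.4 V
Step 2 — Sum components: V_total = 12.21 + j87.05 V.
Step 3 — Convert to polar: |V_total| = 87.9 V, ∠V_total = 82.0°.

V_total = 87.9∠82.0° V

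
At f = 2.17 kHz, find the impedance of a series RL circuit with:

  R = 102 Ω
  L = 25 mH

Step 1 — Angular frequency: ω = 2π·f = 2π·2170 = 1.363e+04 rad/s.
Step 2 — Component impedances:
  R: Z = R = 102 Ω
  L: Z = jωL = j·1.363e+04·0.025 = 0 + j340.9 Ω
Step 3 — Series combination: Z_total = R + L = 102 + j340.9 Ω = 355.8∠73.3° Ω.

Z = 102 + j340.9 Ω = 355.8∠73.3° Ω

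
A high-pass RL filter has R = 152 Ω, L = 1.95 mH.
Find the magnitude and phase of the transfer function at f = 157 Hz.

Step 1 — Angular frequency: ω = 2π·157 = 986.5 rad/s.
Step 2 — Transfer function: H(jω) = jωL/(R + jωL).
Step 3 — Numerator jωL = j·1.924; denominator R + jωL = 152 + j1.924.
Step 4 — H = 0.0001601 + j0.01265.
Step 5 — Magnitude: |H| = 0.01265 (-38.0 dB); phase: φ = 89.3°.

|H| = 0.01265 (-38.0 dB), φ = 89.3°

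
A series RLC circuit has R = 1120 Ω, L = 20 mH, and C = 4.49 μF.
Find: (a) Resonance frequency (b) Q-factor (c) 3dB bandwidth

Step 1 — Resonance condition Im(Z)=0 gives ω₀ = 1/√(LC).
Step 2 — ω₀ = 1/√(0.02·4.49e-06) = 3337 rad/s.
Step 3 — f₀ = ω₀/(2π) = 531.1 Hz.
Step 4 — Series Q: Q = ω₀L/R = 3337·0.02/1120 = 0.05959.
Step 5 — 3dB bandwidth: Δω = ω₀/Q = 5.6e+04 rad/s; BW = Δω/(2π) = 8913 Hz.

(a) f₀ = 531.1 Hz  (b) Q = 0.05959  (c) BW = 8913 Hz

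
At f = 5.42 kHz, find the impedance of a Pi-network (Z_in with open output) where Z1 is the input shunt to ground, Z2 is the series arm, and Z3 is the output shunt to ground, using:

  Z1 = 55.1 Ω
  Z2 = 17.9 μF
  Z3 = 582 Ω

Step 1 — Angular frequency: ω = 2π·f = 2π·5420 = 3.405e+04 rad/s.
Step 2 — Component impedances:
  Z1: Z = R = 55.1 Ω
  Z2: Z = 1/(jωC) = -j/(ω·C) = 0 - j1.64 Ω
  Z3: Z = R = 582 Ω
Step 3 — With open output, the series arm Z2 and the output shunt Z3 appear in series to ground: Z2 + Z3 = 582 - j1.64 Ω.
Step 4 — Parallel with input shunt Z1: Z_in = Z1 || (Z2 + Z3) = 50.33 - j0.01227 Ω = 50.33∠-0.0° Ω.

Z = 50.33 - j0.01227 Ω = 50.33∠-0.0° Ω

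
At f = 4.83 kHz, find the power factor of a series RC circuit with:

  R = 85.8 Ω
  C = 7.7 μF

Step 1 — Angular frequency: ω = 2π·f = 2π·4830 = 3.035e+04 rad/s.
Step 2 — Component impedances:
  R: Z = R = 85.8 Ω
  C: Z = 1/(jωC) = -j/(ω·C) = 0 - j4.279 Ω
Step 3 — Series combination: Z_total = R + C = 85.8 - j4.279 Ω = 85.91∠-2.9° Ω.
Step 4 — Power factor: PF = cos(φ) = Re(Z)/|Z| = 85.8/85.907 = 0.9988.
Step 5 — Type: Im(Z) = -4.279 ⇒ leading (phase φ = -2.9°).

PF = 0.9988 (leading, φ = -2.9°)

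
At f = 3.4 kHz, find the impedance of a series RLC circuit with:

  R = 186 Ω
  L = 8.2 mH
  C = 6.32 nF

Step 1 — Angular frequency: ω = 2π·f = 2π·3400 = 2.136e+04 rad/s.
Step 2 — Component impedances:
  R: Z = R = 186 Ω
  L: Z = jωL = j·2.136e+04·0.0082 = 0 + j175.2 Ω
  C: Z = 1/(jωC) = -j/(ω·C) = 0 - j7407 Ω
Step 3 — Series combination: Z_total = R + L + C = 186 - j7232 Ω = 7234∠-88.5° Ω.

Z = 186 - j7232 Ω = 7234∠-88.5° Ω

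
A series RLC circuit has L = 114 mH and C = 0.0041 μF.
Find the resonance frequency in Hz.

Step 1 — Resonance condition Im(Z)=0 gives ω₀ = 1/√(LC).
Step 2 — ω₀ = 1/√(0.114·4.1e-09) = 4.625e+04 rad/s.
Step 3 — f₀ = ω₀/(2π) = 7362 Hz.

f₀ = 7362 Hz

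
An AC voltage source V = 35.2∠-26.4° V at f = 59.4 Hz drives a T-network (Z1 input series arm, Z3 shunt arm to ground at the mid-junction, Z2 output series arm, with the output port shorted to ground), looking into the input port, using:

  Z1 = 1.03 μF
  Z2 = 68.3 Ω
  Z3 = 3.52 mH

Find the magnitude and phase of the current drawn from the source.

Step 1 — Angular frequency: ω = 2π·f = 2π·59.4 = 373.2 rad/s.
Step 2 — Component impedances:
  Z1: Z = 1/(jωC) = -j/(ω·C) = 0 - j2601 Ω
  Z2: Z = R = 68.3 Ω
  Z3: Z = jωL = j·373.2·0.00352 = 0 + j1.314 Ω
Step 3 — With the output port shorted to ground, the output series arm Z2 runs from the junction to ground; the shunt arm Z3 also runs from the junction to ground. They appear in parallel: Z3 || Z2 = 0.02526 + j1.313 Ω.
Step 4 — Series with input arm Z1: Z_in = Z1 + (Z3 || Z2) = 0.02526 - j2600 Ω = 2600∠-90.0° Ω.
Step 5 — Source phasor: V = 35.2∠-26.4° V = 31.53 - j15.65 V.
Step 6 — Ohm's law: I = V / Z_total = (31.53 - j15.65) / (0.02526 - j2600) = 0.00602 + j0.01213 A.
Step 7 — Convert to polar: |I| = 0.01354 A, ∠I = 63.6°.

I = 0.01354∠63.6° A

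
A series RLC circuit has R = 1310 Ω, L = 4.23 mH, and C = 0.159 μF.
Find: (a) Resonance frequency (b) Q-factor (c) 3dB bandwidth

Step 1 — Resonance condition Im(Z)=0 gives ω₀ = 1/√(LC).
Step 2 — ω₀ = 1/√(0.00423·1.59e-07) = 3.856e+04 rad/s.
Step 3 — f₀ = ω₀/(2π) = 6137 Hz.
Step 4 — Series Q: Q = ω₀L/R = 3.856e+04·0.00423/1310 = 0.1245.
Step 5 — 3dB bandwidth: Δω = ω₀/Q = 3.097e+05 rad/s; BW = Δω/(2π) = 4.929e+04 Hz.

(a) f₀ = 6137 Hz  (b) Q = 0.1245  (c) BW = 4.929e+04 Hz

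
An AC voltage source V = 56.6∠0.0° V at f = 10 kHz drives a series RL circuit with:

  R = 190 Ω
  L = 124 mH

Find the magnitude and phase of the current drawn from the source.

Step 1 — Angular frequency: ω = 2π·f = 2π·1e+04 = 6.283e+04 rad/s.
Step 2 — Component impedances:
  R: Z = R = 190 Ω
  L: Z = jωL = j·6.283e+04·0.124 = 0 + j7791 Ω
Step 3 — Series combination: Z_total = R + L = 190 + j7791 Ω = 7793∠88.6° Ω.
Step 4 — Source phasor: V = 56.6∠0.0° V = 56.6 V.
Step 5 — Ohm's law: I = V / Z_total = (56.6) / (190 + j7791) = 0.0001771 - j0.00726 A.
Step 6 — Convert to polar: |I| = 0.007262 A, ∠I = -88.6°.

I = 0.007262∠-88.6° A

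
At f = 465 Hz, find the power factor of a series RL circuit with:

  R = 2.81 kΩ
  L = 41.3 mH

Step 1 — Angular frequency: ω = 2π·f = 2π·465 = 2922 rad/s.
Step 2 — Component impedances:
  R: Z = R = 2810 Ω
  L: Z = jωL = j·2922·0.0413 = 0 + j120.7 Ω
Step 3 — Series combination: Z_total = R + L = 2810 + j120.7 Ω = 2813∠2.5° Ω.
Step 4 — Power factor: PF = cos(φ) = Re(Z)/|Z| = 2810/2812.6 = 0.9991.
Step 5 — Type: Im(Z) = 120.7 ⇒ lagging (phase φ = 2.5°).

PF = 0.9991 (lagging, φ = 2.5°)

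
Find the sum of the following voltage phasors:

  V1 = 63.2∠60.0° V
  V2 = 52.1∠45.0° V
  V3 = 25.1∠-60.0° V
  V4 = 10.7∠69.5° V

Step 1 — Convert each phasor to rectangular form:
  V1 = 63.2·(cos(60.0°) + j·sin(60.0°)) = 31.6 + j54.73 V
  V2 = 52.1·(cos(45.0°) + j·sin(45.0°)) = 36.84 + j36.84 V
  V3 = 25.1·(cos(-60.0°) + j·sin(-60.0°)) = 12.55 - j21.74 V
  V4 = 10.7·(cos(69.5°) + j·sin(69.5°)) = 3.747 + j10.02 V
Step 2 — Sum components: V_total = 84.74 + j79.86 V.
Step 3 — Convert to polar: |V_total| = 116.4 V, ∠V_total = 43.3°.

V_total = 116.4∠43.3° V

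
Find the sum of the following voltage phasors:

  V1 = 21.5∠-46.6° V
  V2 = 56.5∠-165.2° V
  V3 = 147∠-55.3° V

Step 1 — Convert each phasor to rectangular form:
  V1 = 21.5·(cos(-46.6°) + j·sin(-46.6°)) = 14.77 - j15.62 V
  V2 = 56.5·(cos(-165.2°) + j·sin(-165.2°)) = -54.63 - j14.43 V
  V3 = 147·(cos(-55.3°) + j·sin(-55.3°)) = 83.68 - j120.9 V
Step 2 — Sum components: V_total = 43.83 - j150.9 V.
Step 3 — Convert to polar: |V_total| = 157.1 V, ∠V_total = -73.8°.

V_total = 157.1∠-73.8° V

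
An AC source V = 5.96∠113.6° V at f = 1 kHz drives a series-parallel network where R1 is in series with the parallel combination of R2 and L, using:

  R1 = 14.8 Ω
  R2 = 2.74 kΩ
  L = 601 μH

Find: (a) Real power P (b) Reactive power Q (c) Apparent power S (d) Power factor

Step 1 — Angular frequency: ω = 2π·f = 2π·1000 = 6283 rad/s.
Step 2 — Component impedances:
  R1: Z = R = 14.8 Ω
  R2: Z = R = 2740 Ω
  L: Z = jωL = j·6283·0.000601 = 0 + j3.776 Ω
Step 3 — Parallel branch: R2 || L = 1/(1/R2 + 1/L) = 0.005204 + j3.776 Ω.
Step 4 — Series with R1: Z_total = R1 + (R2 || L) = 14.81 + j3.776 Ω = 15.28∠14.3° Ω.
Step 5 — Source phasor: V = 5.96∠113.6° V = -2.386 + j5.462 V.
Step 6 — Current: I = V / Z = -0.06298 + j0.385 A = 0.3901∠99.3° A.
Step 7 — Complex power: S = V·I* = 2.253 + j0.5746 VA.
Step 8 — Real power: P = Re(S) = 2.253 W.
Step 9 — Reactive power: Q = Im(S) = 0.5746 VAR.
Step 10 — Apparent power: |S| = 2.325 VA.
Step 11 — Power factor: PF = P/|S| = 0.969 (lagging).

(a) P = 2.253 W  (b) Q = 0.5746 VAR  (c) S = 2.325 VA  (d) PF = 0.969 (lagging)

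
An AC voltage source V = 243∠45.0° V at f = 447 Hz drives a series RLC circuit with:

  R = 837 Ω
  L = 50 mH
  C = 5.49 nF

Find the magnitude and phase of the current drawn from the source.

Step 1 — Angular frequency: ω = 2π·f = 2π·447 = 2809 rad/s.
Step 2 — Component impedances:
  R: Z = R = 837 Ω
  L: Z = jωL = j·2809·0.05 = 0 + j140.4 Ω
  C: Z = 1/(jωC) = -j/(ω·C) = 0 - j6.485e+04 Ω
Step 3 — Series combination: Z_total = R + L + C = 837 - j6.471e+04 Ω = 6.472e+04∠-89.3° Ω.
Step 4 — Source phasor: V = 243∠45.0° V = 171.8 + j171.8 V.
Step 5 — Ohm's law: I = V / Z_total = (171.8 + j171.8) / (837 - j6.471e+04) = -0.00262 + j0.002689 A.
Step 6 — Convert to polar: |I| = 0.003755 A, ∠I = 134.3°.

I = 0.003755∠134.3° A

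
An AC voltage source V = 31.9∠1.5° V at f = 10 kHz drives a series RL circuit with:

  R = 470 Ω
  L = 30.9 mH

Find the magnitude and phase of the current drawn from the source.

Step 1 — Angular frequency: ω = 2π·f = 2π·1e+04 = 6.283e+04 rad/s.
Step 2 — Component impedances:
  R: Z = R = 470 Ω
  L: Z = jωL = j·6.283e+04·0.0309 = 0 + j1942 Ω
Step 3 — Series combination: Z_total = R + L = 470 + j1942 Ω = 1998∠76.4° Ω.
Step 4 — Source phasor: V = 31.9∠1.5° V = 31.89 + j0.835 V.
Step 5 — Ohm's law: I = V / Z_total = (31.89 + j0.835) / (470 + j1942) = 0.004162 - j0.01542 A.
Step 6 — Convert to polar: |I| = 0.01597 A, ∠I = -74.9°.

I = 0.01597∠-74.9° A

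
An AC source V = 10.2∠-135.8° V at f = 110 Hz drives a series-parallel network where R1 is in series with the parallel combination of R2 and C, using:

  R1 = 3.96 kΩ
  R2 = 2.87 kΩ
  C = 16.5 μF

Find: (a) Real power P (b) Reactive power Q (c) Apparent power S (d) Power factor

Step 1 — Angular frequency: ω = 2π·f = 2π·110 = 691.2 rad/s.
Step 2 — Component impedances:
  R1: Z = R = 3960 Ω
  R2: Z = R = 2870 Ω
  C: Z = 1/(jωC) = -j/(ω·C) = 0 - j87.69 Ω
Step 3 — Parallel branch: R2 || C = 1/(1/R2 + 1/C) = 2.677 - j87.61 Ω.
Step 4 — Series with R1: Z_total = R1 + (R2 || C) = 3963 - j87.61 Ω = 3964∠-1.3° Ω.
Step 5 — Source phasor: V = 10.2∠-135.8° V = -7.312 - j7.111 V.
Step 6 — Current: I = V / Z = -0.001805 - j0.001834 A = 0.002573∠-134.5° A.
Step 7 — Complex power: S = V·I* = 0.02624 - j0.0005802 VA.
Step 8 — Real power: P = Re(S) = 0.02624 W.
Step 9 — Reactive power: Q = Im(S) = -0.0005802 VAR.
Step 10 — Apparent power: |S| = 0.02625 VA.
Step 11 — Power factor: PF = P/|S| = 0.9998 (leading).

(a) P = 0.02624 W  (b) Q = -0.0005802 VAR  (c) S = 0.02625 VA  (d) PF = 0.9998 (leading)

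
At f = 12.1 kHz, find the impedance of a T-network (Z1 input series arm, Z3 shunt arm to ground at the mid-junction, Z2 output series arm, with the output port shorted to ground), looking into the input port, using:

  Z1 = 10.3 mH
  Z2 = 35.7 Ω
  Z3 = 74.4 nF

Step 1 — Angular frequency: ω = 2π·f = 2π·1.21e+04 = 7.603e+04 rad/s.
Step 2 — Component impedances:
  Z1: Z = jωL = j·7.603e+04·0.0103 = 0 + j783.1 Ω
  Z2: Z = R = 35.7 Ω
  Z3: Z = 1/(jωC) = -j/(ω·C) = 0 - j176.8 Ω
Step 3 — With the output port shorted to ground, the output series arm Z2 runs from the junction to ground; the shunt arm Z3 also runs from the junction to ground. They appear in parallel: Z3 || Z2 = 34.3 - j6.927 Ω.
Step 4 — Series with input arm Z1: Z_in = Z1 + (Z3 || Z2) = 34.3 + j776.1 Ω = 776.9∠87.5° Ω.

Z = 34.3 + j776.1 Ω = 776.9∠87.5° Ω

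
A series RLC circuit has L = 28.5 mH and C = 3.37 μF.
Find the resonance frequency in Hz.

Step 1 — Resonance condition Im(Z)=0 gives ω₀ = 1/√(LC).
Step 2 — ω₀ = 1/√(0.0285·3.37e-06) = 3227 rad/s.
Step 3 — f₀ = ω₀/(2π) = 513.6 Hz.

f₀ = 513.6 Hz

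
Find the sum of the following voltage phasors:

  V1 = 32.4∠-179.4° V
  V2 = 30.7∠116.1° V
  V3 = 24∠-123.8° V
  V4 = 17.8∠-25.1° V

Step 1 — Convert each phasor to rectangular form:
  V1 = 32.4·(cos(-179.4°) + j·sin(-179.4°)) = -32.4 - j0.3393 V
  V2 = 30.7·(cos(116.1°) + j·sin(116.1°)) = -13.51 + j27.57 V
  V3 = 24·(cos(-123.8°) + j·sin(-123.8°)) = -13.35 - j19.94 V
  V4 = 17.8·(cos(-25.1°) + j·sin(-25.1°)) = 16.12 - j7.551 V
Step 2 — Sum components: V_total = -43.14 - j0.2642 V.
Step 3 — Convert to polar: |V_total| = 43.14 V, ∠V_total = -179.6°.

V_total = 43.14∠-179.6° V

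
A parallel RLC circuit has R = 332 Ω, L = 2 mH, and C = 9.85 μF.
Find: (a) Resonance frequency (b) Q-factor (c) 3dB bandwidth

Step 1 — Resonance: ω₀ = 1/√(LC) = 1/√(0.002·9.85e-06) = 7125 rad/s.
Step 2 — f₀ = ω₀/(2π) = 1134 Hz.
Step 3 — Parallel Q: Q = R/(ω₀L) = 332/(7125·0.002) = 23.3.
Step 4 — Bandwidth: Δω = ω₀/Q = 305.8 rad/s; BW = Δω/(2π) = 48.67 Hz.

(a) f₀ = 1134 Hz  (b) Q = 23.3  (c) BW = 48.67 Hz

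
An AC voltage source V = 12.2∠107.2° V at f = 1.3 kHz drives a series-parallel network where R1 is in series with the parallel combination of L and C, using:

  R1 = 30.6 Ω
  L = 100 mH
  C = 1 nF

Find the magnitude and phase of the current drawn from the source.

Step 1 — Angular frequency: ω = 2π·f = 2π·1300 = 8168 rad/s.
Step 2 — Component impedances:
  R1: Z = R = 30.6 Ω
  L: Z = jωL = j·8168·0.1 = 0 + j816.8 Ω
  C: Z = 1/(jωC) = -j/(ω·C) = 0 - j1.224e+05 Ω
Step 3 — Parallel branch: L || C = 1/(1/L + 1/C) = 0 + j822.3 Ω.
Step 4 — Series with R1: Z_total = R1 + (L || C) = 30.6 + j822.3 Ω = 822.9∠87.9° Ω.
Step 5 — Source phasor: V = 12.2∠107.2° V = -3.608 + j11.65 V.
Step 6 — Ohm's law: I = V / Z_total = (-3.608 + j11.65) / (30.6 + j822.3) = 0.01399 + j0.004908 A.
Step 7 — Convert to polar: |I| = 0.01483 A, ∠I = 19.3°.

I = 0.01483∠19.3° A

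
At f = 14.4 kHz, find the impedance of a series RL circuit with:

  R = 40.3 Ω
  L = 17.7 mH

Step 1 — Angular frequency: ω = 2π·f = 2π·1.44e+04 = 9.048e+04 rad/s.
Step 2 — Component impedances:
  R: Z = R = 40.3 Ω
  L: Z = jωL = j·9.048e+04·0.0177 = 0 + j1601 Ω
Step 3 — Series combination: Z_total = R + L = 40.3 + j1601 Ω = 1602∠88.6° Ω.

Z = 40.3 + j1601 Ω = 1602∠88.6° Ω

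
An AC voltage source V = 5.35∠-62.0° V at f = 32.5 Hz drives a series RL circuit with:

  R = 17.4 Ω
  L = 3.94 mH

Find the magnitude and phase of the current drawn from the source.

Step 1 — Angular frequency: ω = 2π·f = 2π·32.5 = 204.2 rad/s.
Step 2 — Component impedances:
  R: Z = R = 17.4 Ω
  L: Z = jωL = j·204.2·0.00394 = 0 + j0.8046 Ω
Step 3 — Series combination: Z_total = R + L = 17.4 + j0.8046 Ω = 17.42∠2.6° Ω.
Step 4 — Source phasor: V = 5.35∠-62.0° V = 2.512 - j4.724 V.
Step 5 — Ohm's law: I = V / Z_total = (2.512 - j4.724) / (17.4 + j0.8046) = 0.1315 - j0.2776 A.
Step 6 — Convert to polar: |I| = 0.3071 A, ∠I = -64.6°.

I = 0.3071∠-64.6° A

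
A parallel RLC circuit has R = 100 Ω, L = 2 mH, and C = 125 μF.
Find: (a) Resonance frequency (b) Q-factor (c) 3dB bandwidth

Step 1 — Resonance: ω₀ = 1/√(LC) = 1/√(0.002·0.000125) = 2000 rad/s.
Step 2 — f₀ = ω₀/(2π) = 318.3 Hz.
Step 3 — Parallel Q: Q = R/(ω₀L) = 100/(2000·0.002) = 25.
Step 4 — Bandwidth: Δω = ω₀/Q = 80 rad/s; BW = Δω/(2π) = 12.73 Hz.

(a) f₀ = 318.3 Hz  (b) Q = 25  (c) BW = 12.73 Hz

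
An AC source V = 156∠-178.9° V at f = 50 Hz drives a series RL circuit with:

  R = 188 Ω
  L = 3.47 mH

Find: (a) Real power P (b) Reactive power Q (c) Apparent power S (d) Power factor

Step 1 — Angular frequency: ω = 2π·f = 2π·50 = 314.2 rad/s.
Step 2 — Component impedances:
  R: Z = R = 188 Ω
  L: Z = jωL = j·314.2·0.00347 = 0 + j1.09 Ω
Step 3 — Series combination: Z_total = R + L = 188 + j1.09 Ω = 188∠0.3° Ω.
Step 4 — Source phasor: V = 156∠-178.9° V = -156 - j2.995 V.
Step 5 — Current: I = V / Z = -0.8297 - j0.01112 A = 0.8298∠-179.2° A.
Step 6 — Complex power: S = V·I* = 129.4 + j0.7506 VA.
Step 7 — Real power: P = Re(S) = 129.4 W.
Step 8 — Reactive power: Q = Im(S) = 0.7506 VAR.
Step 9 — Apparent power: |S| = 129.4 VA.
Step 10 — Power factor: PF = P/|S| = 1 (lagging).

(a) P = 129.4 W  (b) Q = 0.7506 VAR  (c) S = 129.4 VA  (d) PF = 1 (lagging)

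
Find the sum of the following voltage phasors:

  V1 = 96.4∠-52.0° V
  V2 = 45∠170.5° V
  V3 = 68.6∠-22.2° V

Step 1 — Convert each phasor to rectangular form:
  V1 = 96.4·(cos(-52.0°) + j·sin(-52.0°)) = 59.35 - j75.96 V
  V2 = 45·(cos(170.5°) + j·sin(170.5°)) = -44.38 + j7.427 V
  V3 = 68.6·(cos(-22.2°) + j·sin(-22.2°)) = 63.51 - j25.92 V
Step 2 — Sum components: V_total = 78.48 - j94.46 V.
Step 3 — Convert to polar: |V_total| = 122.8 V, ∠V_total = -50.3°.

V_total = 122.8∠-50.3° V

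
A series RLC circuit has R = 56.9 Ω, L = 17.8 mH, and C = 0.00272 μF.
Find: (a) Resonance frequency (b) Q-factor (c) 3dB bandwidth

Step 1 — Resonance condition Im(Z)=0 gives ω₀ = 1/√(LC).
Step 2 — ω₀ = 1/√(0.0178·2.72e-09) = 1.437e+05 rad/s.
Step 3 — f₀ = ω₀/(2π) = 2.287e+04 Hz.
Step 4 — Series Q: Q = ω₀L/R = 1.437e+05·0.0178/56.9 = 44.96.
Step 5 — 3dB bandwidth: Δω = ω₀/Q = 3197 rad/s; BW = Δω/(2π) = 508.8 Hz.

(a) f₀ = 2.287e+04 Hz  (b) Q = 44.96  (c) BW = 508.8 Hz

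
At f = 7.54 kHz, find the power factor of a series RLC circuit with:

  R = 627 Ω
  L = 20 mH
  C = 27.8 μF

Step 1 — Angular frequency: ω = 2π·f = 2π·7540 = 4.738e+04 rad/s.
Step 2 — Component impedances:
  R: Z = R = 627 Ω
  L: Z = jωL = j·4.738e+04·0.02 = 0 + j947.5 Ω
  C: Z = 1/(jωC) = -j/(ω·C) = 0 - j0.7593 Ω
Step 3 — Series combination: Z_total = R + L + C = 627 + j946.7 Ω = 1136∠56.5° Ω.
Step 4 — Power factor: PF = cos(φ) = Re(Z)/|Z| = 627/1135.5 = 0.5522.
Step 5 — Type: Im(Z) = 946.7 ⇒ lagging (phase φ = 56.5°).

PF = 0.5522 (lagging, φ = 56.5°)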